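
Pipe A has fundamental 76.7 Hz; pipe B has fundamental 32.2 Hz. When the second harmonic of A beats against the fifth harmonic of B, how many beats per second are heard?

7.6 Hz

Second harmonic of the first: 2·76.7 = 153.4 Hz.
Fifth harmonic of the second: 5·32.2 = 161.0 Hz.
f_beat = |153.4 − 161.0| = 7.6 Hz.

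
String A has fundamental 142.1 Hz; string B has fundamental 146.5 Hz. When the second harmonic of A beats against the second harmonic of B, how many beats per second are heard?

Second harmonic of the first: 2·142.1 = 284.2 Hz.
Second harmonic of the second: 2·146.5 = 293.0 Hz.
f_beat = |284.2 − 293.0| = 8.8 Hz.

8.8 Hz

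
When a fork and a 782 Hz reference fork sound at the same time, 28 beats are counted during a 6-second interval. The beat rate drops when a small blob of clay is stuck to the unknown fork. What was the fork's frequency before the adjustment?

786.6667 Hz

Beat frequency = 28/6 = 4.6667 Hz.
|f − 782| = 4.6667, so the fork was at either 777.3333 Hz or 786.6667 Hz.
Adding mass to a fork lowers its frequency; the adjustment lowers the fork's frequency.
The beat rate fell, so the adjustment moved the fork toward 782 Hz — it must have started above the reference.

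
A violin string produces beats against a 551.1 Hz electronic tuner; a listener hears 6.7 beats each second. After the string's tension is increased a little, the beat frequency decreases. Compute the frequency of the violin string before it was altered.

|f − 551.1| = 6.7, so the violin string was at either 544.4 Hz or 557.8 Hz.
Higher tension means higher frequency; the adjustment raises the violin string's frequency.
The beat rate fell, so the adjustment moved the violin string toward 551.1 Hz — it must have started below the reference.

544.4 Hz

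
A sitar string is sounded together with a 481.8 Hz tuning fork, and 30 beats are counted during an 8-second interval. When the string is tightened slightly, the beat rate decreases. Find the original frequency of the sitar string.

Beat frequency = 30/8 = 3.75 Hz.
|f − 481.8| = 3.75, so the sitar string was at either 478.05 Hz or 485.55 Hz.
Increasing tension raises a string's frequency; the adjustment raises the sitar string's frequency.
The beat rate fell, so the adjustment moved the sitar string toward 481.8 Hz — it must have started below the reference.

478.05 Hz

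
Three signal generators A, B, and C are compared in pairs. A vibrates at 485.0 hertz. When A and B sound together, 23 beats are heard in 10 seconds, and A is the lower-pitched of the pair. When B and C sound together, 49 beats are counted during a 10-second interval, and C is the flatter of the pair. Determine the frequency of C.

A–B: Beat frequency = 23/10 = 2.3 Hz.
B is above A, so f_B = 485.0 + 2.3 = 487.3 Hz.
B–C: Beat frequency = 49/10 = 4.9 Hz.
C is below B, so f_C = 487.3 − 4.9 = 482.4 Hz.

482.4 Hz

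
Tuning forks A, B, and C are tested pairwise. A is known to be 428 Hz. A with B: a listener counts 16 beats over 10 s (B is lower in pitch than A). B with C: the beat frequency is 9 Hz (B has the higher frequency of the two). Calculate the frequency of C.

A–B: Beat frequency = 16/10 = 1.6 Hz.
B is below A, so f_B = 428 − 1.6 = 426.4 Hz.
C is below B, so f_C = 426.4 − 9 = 417.4 Hz.

417.4 Hz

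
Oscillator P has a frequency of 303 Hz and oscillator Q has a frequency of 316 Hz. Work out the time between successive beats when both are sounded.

0.077 s

f_beat = |303 − 316| = 13 Hz.
Beat period T = 1 / f_beat = 1 / 13 s.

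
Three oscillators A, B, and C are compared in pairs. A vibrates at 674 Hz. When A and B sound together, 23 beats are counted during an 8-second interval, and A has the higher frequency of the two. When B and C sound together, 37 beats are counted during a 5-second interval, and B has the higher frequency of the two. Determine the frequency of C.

663.725 Hz

A–B: Beat frequency = 23/8 = 2.875 Hz.
B is below A, so f_B = 674 − 2.875 = 671.125 Hz.
B–C: Beat frequency = 37/5 = 7.4 Hz.
C is below B, so f_C = 671.125 − 7.4 = 663.725 Hz.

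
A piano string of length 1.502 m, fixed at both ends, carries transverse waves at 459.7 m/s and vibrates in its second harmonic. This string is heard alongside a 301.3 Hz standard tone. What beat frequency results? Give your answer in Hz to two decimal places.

4.76 Hz

For a string fixed at both ends, f_n = n·v/(2L) = 2·459.7/(2·1.502) = 306.0586 Hz.
f_beat = |306.0586 − 301.3| = 4.76 Hz.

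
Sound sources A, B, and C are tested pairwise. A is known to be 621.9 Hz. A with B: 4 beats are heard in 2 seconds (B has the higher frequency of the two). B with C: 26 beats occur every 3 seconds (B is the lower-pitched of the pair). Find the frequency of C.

632.5667 Hz

A–B: Beat frequency = 4/2 = 2 Hz.
B is above A, so f_B = 621.9 + 2 = 623.9 Hz.
B–C: Beat frequency = 26/3 = 8.6667 Hz.
C is above B, so f_C = 623.9 + 8.6667 = 632.5667 Hz.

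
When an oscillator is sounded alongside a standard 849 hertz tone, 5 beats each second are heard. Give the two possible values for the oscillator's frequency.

844 Hz or 854 Hz

|f − 849| = 5, so f = 849 ± 5.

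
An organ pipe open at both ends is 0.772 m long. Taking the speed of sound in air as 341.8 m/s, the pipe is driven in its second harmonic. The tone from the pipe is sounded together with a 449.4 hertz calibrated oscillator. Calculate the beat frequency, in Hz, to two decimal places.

6.65 Hz

Open pipe: f_n = n·v/(2L) = 2·341.8/(2·0.772) = 442.7461 Hz.
f_beat = |442.7461 − 449.4| = 6.65 Hz.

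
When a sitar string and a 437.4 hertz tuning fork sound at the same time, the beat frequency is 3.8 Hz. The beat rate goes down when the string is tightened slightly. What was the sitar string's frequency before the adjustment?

433.6 Hz

|f − 437.4| = 3.8, so the sitar string was at either 433.6 Hz or 441.2 Hz.
Increasing tension raises a string's frequency; the adjustment raises the sitar string's frequency.
The beat rate fell, so the adjustment moved the sitar string toward 437.4 Hz — it must have started below the reference.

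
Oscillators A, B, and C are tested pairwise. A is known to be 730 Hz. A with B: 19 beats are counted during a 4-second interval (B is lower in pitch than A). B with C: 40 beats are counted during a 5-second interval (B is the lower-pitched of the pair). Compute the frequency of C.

A–B: Beat frequency = 19/4 = 4.75 Hz.
B is below A, so f_B = 730 − 4.75 = 725.25 Hz.
B–C: Beat frequency = 40/5 = 8 Hz.
C is above B, so f_C = 725.25 + 8 = 733.25 Hz.

733.25 Hz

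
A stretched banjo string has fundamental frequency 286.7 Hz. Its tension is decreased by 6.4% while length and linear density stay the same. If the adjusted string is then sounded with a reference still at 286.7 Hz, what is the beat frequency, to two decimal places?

For a string, f ∝ √T, so the new frequency is 286.7·√0.936 = 277.3739 Hz.
f_beat = |277.3739 − 286.7| = 9.33 Hz.

9.33 Hz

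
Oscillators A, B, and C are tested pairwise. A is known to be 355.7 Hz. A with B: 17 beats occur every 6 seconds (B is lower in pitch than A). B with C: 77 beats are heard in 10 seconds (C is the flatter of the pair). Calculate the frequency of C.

345.1667 Hz

A–B: Beat frequency = 17/6 = 2.8333 Hz.
B is below A, so f_B = 355.7 − 2.8333 = 352.8667 Hz.
B–C: Beat frequency = 77/10 = 7.7 Hz.
C is below B, so f_C = 352.8667 − 7.7 = 345.1667 Hz.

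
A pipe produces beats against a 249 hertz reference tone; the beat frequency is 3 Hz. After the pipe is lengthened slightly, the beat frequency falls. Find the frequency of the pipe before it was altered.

|f − 249| = 3, so the pipe was at either 246 Hz or 252 Hz.
A longer pipe has a lower fundamental; the adjustment lowers the pipe's frequency.
The beat rate fell, so the adjustment moved the pipe toward 249 Hz — it must have started above the reference.

252 Hz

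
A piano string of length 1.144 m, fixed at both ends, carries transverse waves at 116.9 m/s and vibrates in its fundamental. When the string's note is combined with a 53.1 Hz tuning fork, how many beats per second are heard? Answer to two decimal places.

For a string fixed at both ends, f_n = n·v/(2L) = 1·116.9/(2·1.144) = 51.0927 Hz.
f_beat = |51.0927 − 53.1| = 2.01 Hz.

2.01 Hz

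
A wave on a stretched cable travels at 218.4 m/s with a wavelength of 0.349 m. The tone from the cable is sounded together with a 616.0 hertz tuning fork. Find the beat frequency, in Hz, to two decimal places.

9.79 Hz

Source frequency f = v/λ = 218.4/0.349 = 625.7880 Hz.
f_beat = |625.7880 − 616.0| = 9.79 Hz.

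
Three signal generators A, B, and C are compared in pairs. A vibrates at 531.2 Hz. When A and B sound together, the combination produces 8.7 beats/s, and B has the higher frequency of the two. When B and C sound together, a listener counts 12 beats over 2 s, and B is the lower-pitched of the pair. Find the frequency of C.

B is above A, so f_B = 531.2 + 8.7 = 539.9 Hz.
B–C: Beat frequency = 12/2 = 6 Hz.
C is above B, so f_C = 539.9 + 6 = 545.9 Hz.

545.9 Hz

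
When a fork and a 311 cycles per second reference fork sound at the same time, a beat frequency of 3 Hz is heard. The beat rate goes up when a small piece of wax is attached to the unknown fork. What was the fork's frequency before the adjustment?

308 Hz

|f − 311| = 3, so the fork was at either 308 Hz or 314 Hz.
Loading a fork with wax lowers its frequency; the adjustment lowers the fork's frequency.
The beat rate rose, so the adjustment moved the fork further from 311 Hz — it was already below the reference.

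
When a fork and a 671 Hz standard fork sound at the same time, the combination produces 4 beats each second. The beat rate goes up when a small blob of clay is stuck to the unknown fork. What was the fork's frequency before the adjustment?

667 Hz

|f − 671| = 4, so the fork was at either 667 Hz or 675 Hz.
Adding mass to a fork lowers its frequency; the adjustment lowers the fork's frequency.
The beat rate rose, so the adjustment moved the fork further from 671 Hz — it was already below the reference.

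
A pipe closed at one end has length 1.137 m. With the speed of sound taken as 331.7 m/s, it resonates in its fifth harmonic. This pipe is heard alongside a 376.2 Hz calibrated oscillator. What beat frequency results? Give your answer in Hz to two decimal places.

11.53 Hz

Closed pipe (odd harmonics): f_n = n·v/(4L) = 5·331.7/(4·1.137) = 364.6658 Hz.
f_beat = |364.6658 − 376.2| = 11.53 Hz.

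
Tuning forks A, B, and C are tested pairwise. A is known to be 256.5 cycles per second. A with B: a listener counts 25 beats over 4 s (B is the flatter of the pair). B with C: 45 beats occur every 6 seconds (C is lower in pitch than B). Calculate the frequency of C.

242.75 Hz

A–B: Beat frequency = 25/4 = 6.25 Hz.
B is below A, so f_B = 256.5 − 6.25 = 250.25 Hz.
B–C: Beat frequency = 45/6 = 7.5 Hz.
C is below B, so f_C = 250.25 − 7.5 = 242.75 Hz.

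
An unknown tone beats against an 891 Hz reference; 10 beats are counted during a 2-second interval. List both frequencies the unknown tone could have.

Beat frequency = 10/2 = 5 Hz.
|f − 891| = 5, so f = 891 ± 5.

886 Hz or 896 Hz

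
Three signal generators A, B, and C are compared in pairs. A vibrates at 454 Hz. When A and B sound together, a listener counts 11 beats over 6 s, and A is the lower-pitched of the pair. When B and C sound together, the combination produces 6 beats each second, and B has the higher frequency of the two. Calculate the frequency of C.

A–B: Beat frequency = 11/6 = 1.8333 Hz.
B is above A, so f_B = 454 + 1.8333 = 455.8333 Hz.
C is below B, so f_C = 455.8333 − 6 = 449.8333 Hz.

449.8333 Hz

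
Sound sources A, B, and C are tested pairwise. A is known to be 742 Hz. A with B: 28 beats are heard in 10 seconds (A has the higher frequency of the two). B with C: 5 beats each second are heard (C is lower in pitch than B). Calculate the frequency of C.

734.2 Hz

A–B: Beat frequency = 28/10 = 2.8 Hz.
B is below A, so f_B = 742 − 2.8 = 739.2 Hz.
C is below B, so f_C = 739.2 − 5 = 734.2 Hz.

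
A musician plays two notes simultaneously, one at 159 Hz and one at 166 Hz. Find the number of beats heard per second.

7 Hz

f_beat = |f₁ − f₂|.
|159 − 166| = 7 Hz.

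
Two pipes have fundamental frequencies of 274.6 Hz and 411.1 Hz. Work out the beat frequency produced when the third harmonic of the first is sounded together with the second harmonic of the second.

1.6 Hz

Third harmonic of the first: 3·274.6 = 823.8 Hz.
Second harmonic of the second: 2·411.1 = 822.2 Hz.
f_beat = |823.8 − 822.2| = 1.6 Hz.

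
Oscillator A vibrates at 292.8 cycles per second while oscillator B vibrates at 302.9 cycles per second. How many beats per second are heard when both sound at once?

10.1 Hz

f_beat = |f₁ − f₂|.
|292.8 − 302.9| = 10.1 Hz.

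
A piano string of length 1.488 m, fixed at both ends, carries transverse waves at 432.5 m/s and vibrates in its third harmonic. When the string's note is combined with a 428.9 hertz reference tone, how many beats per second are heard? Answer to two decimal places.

For a string fixed at both ends, f_n = n·v/(2L) = 3·432.5/(2·1.488) = 435.9879 Hz.
f_beat = |435.9879 − 428.9| = 7.09 Hz.

7.09 Hz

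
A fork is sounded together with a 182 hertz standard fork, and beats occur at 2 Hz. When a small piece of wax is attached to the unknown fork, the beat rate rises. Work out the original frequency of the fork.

|f − 182| = 2, so the fork was at either 180 Hz or 184 Hz.
Loading a fork with wax lowers its frequency; the adjustment lowers the fork's frequency.
The beat rate rose, so the adjustment moved the fork further from 182 Hz — it was already below the reference.

180 Hz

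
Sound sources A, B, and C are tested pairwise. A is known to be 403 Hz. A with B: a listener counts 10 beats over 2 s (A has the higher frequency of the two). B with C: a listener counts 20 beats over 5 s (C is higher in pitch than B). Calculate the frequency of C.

A–B: Beat frequency = 10/2 = 5 Hz.
B is below A, so f_B = 403 − 5 = 398 Hz.
B–C: Beat frequency = 20/5 = 4 Hz.
C is above B, so f_C = 398 + 4 = 402 Hz.

402 Hz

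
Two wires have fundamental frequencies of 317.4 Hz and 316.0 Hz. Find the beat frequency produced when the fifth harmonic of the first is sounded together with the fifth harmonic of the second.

7.0 Hz

Fifth harmonic of the first: 5·317.4 = 1587.0 Hz.
Fifth harmonic of the second: 5·316.0 = 1580.0 Hz.
f_beat = |1587.0 − 1580.0| = 7.0 Hz.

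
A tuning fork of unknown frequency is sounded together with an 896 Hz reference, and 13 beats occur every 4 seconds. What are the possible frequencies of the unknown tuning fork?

892.75 Hz or 899.25 Hz

Beat frequency = 13/4 = 3.25 Hz.
|f − 896| = 3.25, so f = 896 ± 3.25.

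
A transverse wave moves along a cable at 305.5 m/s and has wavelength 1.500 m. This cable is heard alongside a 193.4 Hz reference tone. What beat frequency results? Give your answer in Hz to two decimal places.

Source frequency f = v/λ = 305.5/1.500 = 203.6667 Hz.
f_beat = |203.6667 − 193.4| = 10.27 Hz.

10.27 Hz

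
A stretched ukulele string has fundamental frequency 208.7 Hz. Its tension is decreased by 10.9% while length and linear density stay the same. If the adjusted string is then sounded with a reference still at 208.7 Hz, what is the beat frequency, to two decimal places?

11.70 Hz

For a string, f ∝ √T, so the new frequency is 208.7·√0.891 = 196.9978 Hz.
f_beat = |196.9978 − 208.7| = 11.70 Hz.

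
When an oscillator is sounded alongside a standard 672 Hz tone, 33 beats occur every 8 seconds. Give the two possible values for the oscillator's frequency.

667.875 Hz or 676.125 Hz

Beat frequency = 33/8 = 4.125 Hz.
|f − 672| = 4.125, so f = 672 ± 4.125.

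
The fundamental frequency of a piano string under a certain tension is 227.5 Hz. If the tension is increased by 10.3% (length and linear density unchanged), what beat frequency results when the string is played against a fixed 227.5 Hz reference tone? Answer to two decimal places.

11.43 Hz

For a string, f ∝ √T, so the new frequency is 227.5·√1.103 = 238.9292 Hz.
f_beat = |238.9292 − 227.5| = 11.43 Hz.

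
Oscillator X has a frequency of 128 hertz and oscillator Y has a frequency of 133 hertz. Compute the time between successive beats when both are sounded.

f_beat = |128 − 133| = 5 Hz.
Beat period T = 1 / f_beat = 1 / 5 s.

0.200 s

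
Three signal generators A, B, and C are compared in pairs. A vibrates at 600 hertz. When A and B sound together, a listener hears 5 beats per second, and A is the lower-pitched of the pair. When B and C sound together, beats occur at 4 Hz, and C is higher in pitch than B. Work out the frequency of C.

609 Hz

B is above A, so f_B = 600 + 5 = 605 Hz.
C is above B, so f_C = 605 + 4 = 609 Hz.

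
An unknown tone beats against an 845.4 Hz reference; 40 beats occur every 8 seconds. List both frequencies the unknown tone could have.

840.4 Hz or 850.4 Hz

Beat frequency = 40/8 = 5 Hz.
|f − 845.4| = 5, so f = 845.4 ± 5.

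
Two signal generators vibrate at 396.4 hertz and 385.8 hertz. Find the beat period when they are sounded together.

0.094 s

f_beat = |396.4 − 385.8| = 10.6 Hz.
Beat period T = 1 / f_beat = 1 / 10.6 s.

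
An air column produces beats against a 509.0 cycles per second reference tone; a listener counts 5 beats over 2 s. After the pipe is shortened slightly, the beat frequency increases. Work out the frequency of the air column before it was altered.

Beat frequency = 5/2 = 2.5 Hz.
|f − 509.0| = 2.5, so the air column was at either 506.5 Hz or 511.5 Hz.
A shorter pipe has a higher fundamental; the adjustment raises the air column's frequency.
The beat rate rose, so the adjustment moved the air column further from 509.0 Hz — it was already above the reference.

511.5 Hz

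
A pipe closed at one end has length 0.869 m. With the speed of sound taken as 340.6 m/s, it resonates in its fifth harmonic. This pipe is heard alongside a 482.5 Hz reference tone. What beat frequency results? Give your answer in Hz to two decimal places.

Closed pipe (odd harmonics): f_n = n·v/(4L) = 5·340.6/(4·0.869) = 489.9310 Hz.
f_beat = |489.9310 − 482.5| = 7.43 Hz.

7.43 Hz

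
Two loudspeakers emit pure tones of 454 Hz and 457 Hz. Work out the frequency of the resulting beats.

3 Hz

The beat frequency equals the magnitude of the frequency difference.
|454 − 457| = 3 Hz.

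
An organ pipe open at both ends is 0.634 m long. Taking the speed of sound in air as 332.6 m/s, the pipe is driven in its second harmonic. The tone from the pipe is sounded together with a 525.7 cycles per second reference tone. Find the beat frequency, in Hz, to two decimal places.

1.09 Hz

Open pipe: f_n = n·v/(2L) = 2·332.6/(2·0.634) = 524.6057 Hz.
f_beat = |524.6057 − 525.7| = 1.09 Hz.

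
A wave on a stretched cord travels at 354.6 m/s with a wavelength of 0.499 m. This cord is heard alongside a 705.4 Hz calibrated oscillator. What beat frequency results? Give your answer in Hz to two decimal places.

5.22 Hz

Source frequency f = v/λ = 354.6/0.499 = 710.6212 Hz.
f_beat = |710.6212 − 705.4| = 5.22 Hz.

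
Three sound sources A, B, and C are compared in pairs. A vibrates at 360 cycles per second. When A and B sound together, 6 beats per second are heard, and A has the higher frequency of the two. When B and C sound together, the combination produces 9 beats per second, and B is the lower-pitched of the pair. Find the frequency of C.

B is below A, so f_B = 360 − 6 = 354 Hz.
C is above B, so f_C = 354 + 9 = 363 Hz.

363 Hz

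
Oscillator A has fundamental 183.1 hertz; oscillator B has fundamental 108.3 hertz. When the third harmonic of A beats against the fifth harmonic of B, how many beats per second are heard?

7.8 Hz

Third harmonic of the first: 3·183.1 = 549.3 Hz.
Fifth harmonic of the second: 5·108.3 = 541.5 Hz.
f_beat = |549.3 − 541.5| = 7.8 Hz.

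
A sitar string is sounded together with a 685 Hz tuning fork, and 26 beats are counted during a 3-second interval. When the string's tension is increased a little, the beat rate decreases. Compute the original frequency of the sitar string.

Beat frequency = 26/3 = 8.6667 Hz.
|f − 685| = 8.6667, so the sitar string was at either 676.3333 Hz or 693.6667 Hz.
Higher tension means higher frequency; the adjustment raises the sitar string's frequency.
The beat rate fell, so the adjustment moved the sitar string toward 685 Hz — it must have started below the reference.

676.3333 Hz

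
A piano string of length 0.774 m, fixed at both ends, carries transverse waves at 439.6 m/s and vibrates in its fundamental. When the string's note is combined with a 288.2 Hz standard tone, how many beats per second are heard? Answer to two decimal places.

For a string fixed at both ends, f_n = n·v/(2L) = 1·439.6/(2·0.774) = 283.9793 Hz.
f_beat = |283.9793 − 288.2| = 4.22 Hz.

4.22 Hz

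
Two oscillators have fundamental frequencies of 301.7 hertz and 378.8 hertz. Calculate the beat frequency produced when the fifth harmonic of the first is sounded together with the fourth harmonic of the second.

Fifth harmonic of the first: 5·301.7 = 1508.5 Hz.
Fourth harmonic of the second: 4·378.8 = 1515.2 Hz.
f_beat = |1508.5 − 1515.2| = 6.7 Hz.

6.7 Hz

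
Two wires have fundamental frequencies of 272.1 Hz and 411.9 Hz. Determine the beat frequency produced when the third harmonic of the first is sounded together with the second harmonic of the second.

7.5 Hz

Third harmonic of the first: 3·272.1 = 816.3 Hz.
Second harmonic of the second: 2·411.9 = 823.8 Hz.
f_beat = |816.3 − 823.8| = 7.5 Hz.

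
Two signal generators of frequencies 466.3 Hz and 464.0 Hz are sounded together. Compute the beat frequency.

The beat frequency equals the magnitude of the frequency difference.
|466.3 − 464.0| = 2.3 Hz.

2.3 Hz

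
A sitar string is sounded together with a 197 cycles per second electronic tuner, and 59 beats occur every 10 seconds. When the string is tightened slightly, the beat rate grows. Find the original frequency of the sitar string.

202.9 Hz

Beat frequency = 59/10 = 5.9 Hz.
|f − 197| = 5.9, so the sitar string was at either 191.1 Hz or 202.9 Hz.
Increasing tension raises a string's frequency; the adjustment raises the sitar string's frequency.
The beat rate rose, so the adjustment moved the sitar string further from 197 Hz — it was already above the reference.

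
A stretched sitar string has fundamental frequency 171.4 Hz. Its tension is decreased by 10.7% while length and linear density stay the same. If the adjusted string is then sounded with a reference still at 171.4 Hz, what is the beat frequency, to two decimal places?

9.43 Hz

For a string, f ∝ √T, so the new frequency is 171.4·√0.893 = 161.9707 Hz.
f_beat = |161.9707 − 171.4| = 9.43 Hz.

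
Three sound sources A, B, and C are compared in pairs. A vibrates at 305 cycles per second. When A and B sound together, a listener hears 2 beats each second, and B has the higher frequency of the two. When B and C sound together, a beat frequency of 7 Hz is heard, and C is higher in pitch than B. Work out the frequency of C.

B is above A, so f_B = 305 + 2 = 307 Hz.
C is above B, so f_C = 307 + 7 = 314 Hz.

314 Hz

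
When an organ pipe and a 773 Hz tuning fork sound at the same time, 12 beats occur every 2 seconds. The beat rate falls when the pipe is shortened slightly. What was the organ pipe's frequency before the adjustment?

767 Hz

Beat frequency = 12/2 = 6 Hz.
|f − 773| = 6, so the organ pipe was at either 767 Hz or 779 Hz.
A shorter pipe has a higher fundamental; the adjustment raises the organ pipe's frequency.
The beat rate fell, so the adjustment moved the organ pipe toward 773 Hz — it must have started below the reference.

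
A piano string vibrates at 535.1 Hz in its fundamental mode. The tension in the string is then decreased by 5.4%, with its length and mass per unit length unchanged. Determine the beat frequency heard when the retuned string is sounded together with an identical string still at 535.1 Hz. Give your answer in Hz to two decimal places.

For a string, f ∝ √T, so the new frequency is 535.1·√0.946 = 520.4518 Hz.
f_beat = |520.4518 − 535.1| = 14.65 Hz.

14.65 Hz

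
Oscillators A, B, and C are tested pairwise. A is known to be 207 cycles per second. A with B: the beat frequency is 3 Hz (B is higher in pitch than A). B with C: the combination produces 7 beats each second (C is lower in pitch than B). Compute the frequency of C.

B is above A, so f_B = 207 + 3 = 210 Hz.
C is below B, so f_C = 210 − 7 = 203 Hz.

203 Hz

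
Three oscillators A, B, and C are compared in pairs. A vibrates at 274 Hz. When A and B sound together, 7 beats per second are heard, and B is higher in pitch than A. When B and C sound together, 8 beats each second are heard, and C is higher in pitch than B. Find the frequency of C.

289 Hz

B is above A, so f_B = 274 + 7 = 281 Hz.
C is above B, so f_C = 281 + 8 = 289 Hz.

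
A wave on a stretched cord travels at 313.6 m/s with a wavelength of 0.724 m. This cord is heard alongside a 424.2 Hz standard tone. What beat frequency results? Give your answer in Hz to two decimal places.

Source frequency f = v/λ = 313.6/0.724 = 433.1492 Hz.
f_beat = |433.1492 − 424.2| = 8.95 Hz.

8.95 Hz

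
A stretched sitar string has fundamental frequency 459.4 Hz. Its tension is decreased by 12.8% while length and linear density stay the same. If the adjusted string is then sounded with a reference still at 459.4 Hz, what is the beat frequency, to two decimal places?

For a string, f ∝ √T, so the new frequency is 459.4·√0.872 = 428.9920 Hz.
f_beat = |428.9920 − 459.4| = 30.41 Hz.

30.41 Hz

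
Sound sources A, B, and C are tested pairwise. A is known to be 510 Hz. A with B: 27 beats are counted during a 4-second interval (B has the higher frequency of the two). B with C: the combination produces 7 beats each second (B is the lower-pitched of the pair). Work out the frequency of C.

523.75 Hz

A–B: Beat frequency = 27/4 = 6.75 Hz.
B is above A, so f_B = 510 + 6.75 = 516.75 Hz.
C is above B, so f_C = 516.75 + 7 = 523.75 Hz.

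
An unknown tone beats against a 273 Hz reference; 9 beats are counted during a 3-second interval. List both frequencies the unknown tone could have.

Beat frequency = 9/3 = 3 Hz.
|f − 273| = 3, so f = 273 ± 3.

270 Hz or 276 Hz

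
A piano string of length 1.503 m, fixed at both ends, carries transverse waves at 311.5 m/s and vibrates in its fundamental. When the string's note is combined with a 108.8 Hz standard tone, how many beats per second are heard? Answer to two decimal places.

5.17 Hz

For a string fixed at both ends, f_n = n·v/(2L) = 1·311.5/(2·1.503) = 103.6261 Hz.
f_beat = |103.6261 − 108.8| = 5.17 Hz.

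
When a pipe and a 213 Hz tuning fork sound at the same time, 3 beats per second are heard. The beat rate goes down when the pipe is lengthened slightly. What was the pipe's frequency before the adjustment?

|f − 213| = 3, so the pipe was at either 210 Hz or 216 Hz.
A longer pipe has a lower fundamental; the adjustment lowers the pipe's frequency.
The beat rate fell, so the adjustment moved the pipe toward 213 Hz — it must have started above the reference.

216 Hz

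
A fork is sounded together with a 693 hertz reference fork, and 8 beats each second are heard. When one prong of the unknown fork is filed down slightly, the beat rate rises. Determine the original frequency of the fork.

701 Hz

|f − 693| = 8, so the fork was at either 685 Hz or 701 Hz.
Filing a prong removes mass and raises the fork's frequency; the adjustment raises the fork's frequency.
The beat rate rose, so the adjustment moved the fork further from 693 Hz — it was already above the reference.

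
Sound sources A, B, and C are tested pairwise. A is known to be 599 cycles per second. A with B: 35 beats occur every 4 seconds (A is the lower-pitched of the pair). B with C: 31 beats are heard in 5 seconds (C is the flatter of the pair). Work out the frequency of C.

601.55 Hz

A–B: Beat frequency = 35/4 = 8.75 Hz.
B is above A, so f_B = 599 + 8.75 = 607.75 Hz.
B–C: Beat frequency = 31/5 = 6.2 Hz.
C is below B, so f_C = 607.75 − 6.2 = 601.55 Hz.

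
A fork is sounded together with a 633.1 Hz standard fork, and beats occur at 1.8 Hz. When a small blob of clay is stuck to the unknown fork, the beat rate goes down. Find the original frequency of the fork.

|f − 633.1| = 1.8, so the fork was at either 631.3 Hz or 634.9 Hz.
Adding mass to a fork lowers its frequency; the adjustment lowers the fork's frequency.
The beat rate fell, so the adjustment moved the fork toward 633.1 Hz — it must have started above the reference.

634.9 Hz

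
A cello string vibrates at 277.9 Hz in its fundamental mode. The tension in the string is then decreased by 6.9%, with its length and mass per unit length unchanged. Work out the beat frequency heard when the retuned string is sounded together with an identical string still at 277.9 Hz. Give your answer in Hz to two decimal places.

For a string, f ∝ √T, so the new frequency is 277.9·√0.931 = 268.1411 Hz.
f_beat = |268.1411 − 277.9| = 9.76 Hz.

9.76 Hz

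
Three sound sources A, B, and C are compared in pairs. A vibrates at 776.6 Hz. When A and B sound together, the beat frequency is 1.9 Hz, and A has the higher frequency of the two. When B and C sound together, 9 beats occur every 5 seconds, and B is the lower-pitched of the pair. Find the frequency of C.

B is below A, so f_B = 776.6 − 1.9 = 774.7 Hz.
B–C: Beat frequency = 9/5 = 1.8 Hz.
C is above B, so f_C = 774.7 + 1.8 = 776.5 Hz.

776.5 Hz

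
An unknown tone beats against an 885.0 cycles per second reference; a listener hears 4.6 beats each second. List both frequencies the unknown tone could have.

|f − 885.0| = 4.6, so f = 885.0 ± 4.6.

880.4 Hz or 889.6 Hz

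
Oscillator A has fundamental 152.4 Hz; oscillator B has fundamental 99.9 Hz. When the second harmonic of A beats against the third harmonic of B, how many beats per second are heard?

Second harmonic of the first: 2·152.4 = 304.8 Hz.
Third harmonic of the second: 3·99.9 = 299.7 Hz.
f_beat = |304.8 − 299.7| = 5.1 Hz.

5.1 Hz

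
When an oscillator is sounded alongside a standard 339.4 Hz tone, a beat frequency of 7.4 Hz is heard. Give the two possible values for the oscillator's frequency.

|f − 339.4| = 7.4, so f = 339.4 ± 7.4.

332 Hz or 346.8 Hz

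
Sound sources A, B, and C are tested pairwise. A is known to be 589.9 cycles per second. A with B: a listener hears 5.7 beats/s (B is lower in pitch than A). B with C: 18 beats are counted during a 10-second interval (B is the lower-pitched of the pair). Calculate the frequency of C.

B is below A, so f_B = 589.9 − 5.7 = 584.2 Hz.
B–C: Beat frequency = 18/10 = 1.8 Hz.
C is above B, so f_C = 584.2 + 1.8 = 586 Hz.

586 Hz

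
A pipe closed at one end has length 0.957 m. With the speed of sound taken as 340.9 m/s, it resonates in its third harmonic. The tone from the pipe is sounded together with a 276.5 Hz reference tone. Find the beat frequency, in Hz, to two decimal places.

Closed pipe (odd harmonics): f_n = n·v/(4L) = 3·340.9/(4·0.957) = 267.1630 Hz.
f_beat = |267.1630 − 276.5| = 9.34 Hz.

9.34 Hz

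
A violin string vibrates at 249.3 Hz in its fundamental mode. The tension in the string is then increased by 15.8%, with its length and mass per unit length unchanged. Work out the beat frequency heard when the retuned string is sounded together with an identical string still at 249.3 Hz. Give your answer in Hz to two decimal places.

For a string, f ∝ √T, so the new frequency is 249.3·√1.158 = 268.2727 Hz.
f_beat = |268.2727 − 249.3| = 18.97 Hz.

18.97 Hz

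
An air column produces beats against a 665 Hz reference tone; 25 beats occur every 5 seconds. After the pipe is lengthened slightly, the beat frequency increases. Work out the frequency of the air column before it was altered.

660 Hz

Beat frequency = 25/5 = 5 Hz.
|f − 665| = 5, so the air column was at either 660 Hz or 670 Hz.
A longer pipe has a lower fundamental; the adjustment lowers the air column's frequency.
The beat rate rose, so the adjustment moved the air column further from 665 Hz — it was already below the reference.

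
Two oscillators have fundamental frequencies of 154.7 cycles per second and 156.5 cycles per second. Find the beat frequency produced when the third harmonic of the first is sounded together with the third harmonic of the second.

5.4 Hz

Third harmonic of the first: 3·154.7 = 464.1 Hz.
Third harmonic of the second: 3·156.5 = 469.5 Hz.
f_beat = |464.1 − 469.5| = 5.4 Hz.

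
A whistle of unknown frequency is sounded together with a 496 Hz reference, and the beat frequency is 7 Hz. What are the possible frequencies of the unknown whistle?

|f − 496| = 7, so f = 496 ± 7.

489 Hz or 503 Hz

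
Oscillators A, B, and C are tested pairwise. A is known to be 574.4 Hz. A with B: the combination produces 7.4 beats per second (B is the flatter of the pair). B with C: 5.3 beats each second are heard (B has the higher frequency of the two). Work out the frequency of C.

561.7 Hz

B is below A, so f_B = 574.4 − 7.4 = 567 Hz.
C is below B, so f_C = 567 − 5.3 = 561.7 Hz.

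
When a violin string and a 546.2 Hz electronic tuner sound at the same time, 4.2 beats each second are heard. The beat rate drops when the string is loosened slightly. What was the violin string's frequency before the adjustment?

550.4 Hz

|f − 546.2| = 4.2, so the violin string was at either 542 Hz or 550.4 Hz.
Reducing tension lowers a string's frequency; the adjustment lowers the violin string's frequency.
The beat rate fell, so the adjustment moved the violin string toward 546.2 Hz — it must have started above the reference.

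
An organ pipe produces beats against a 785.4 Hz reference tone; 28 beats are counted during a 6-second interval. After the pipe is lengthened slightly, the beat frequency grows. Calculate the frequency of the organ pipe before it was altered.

Beat frequency = 28/6 = 4.6667 Hz.
|f − 785.4| = 4.6667, so the organ pipe was at either 780.7333 Hz or 790.0667 Hz.
A longer pipe has a lower fundamental; the adjustment lowers the organ pipe's frequency.
The beat rate rose, so the adjustment moved the organ pipe further from 785.4 Hz — it was already below the reference.

780.7333 Hz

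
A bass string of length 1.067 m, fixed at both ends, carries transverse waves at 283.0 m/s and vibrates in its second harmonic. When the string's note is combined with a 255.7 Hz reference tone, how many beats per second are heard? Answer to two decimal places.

9.53 Hz

For a string fixed at both ends, f_n = n·v/(2L) = 2·283.0/(2·1.067) = 265.2296 Hz.
f_beat = |265.2296 − 255.7| = 9.53 Hz.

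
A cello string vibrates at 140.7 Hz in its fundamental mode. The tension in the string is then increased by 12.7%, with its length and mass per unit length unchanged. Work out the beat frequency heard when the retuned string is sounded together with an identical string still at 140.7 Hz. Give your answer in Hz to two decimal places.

8.67 Hz

For a string, f ∝ √T, so the new frequency is 140.7·√1.127 = 149.3675 Hz.
f_beat = |149.3675 − 140.7| = 8.67 Hz.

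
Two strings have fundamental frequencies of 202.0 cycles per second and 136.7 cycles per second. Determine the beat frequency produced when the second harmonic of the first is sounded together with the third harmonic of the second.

6.1 Hz

Second harmonic of the first: 2·202.0 = 404.0 Hz.
Third harmonic of the second: 3·136.7 = 410.1 Hz.
f_beat = |404.0 − 410.1| = 6.1 Hz.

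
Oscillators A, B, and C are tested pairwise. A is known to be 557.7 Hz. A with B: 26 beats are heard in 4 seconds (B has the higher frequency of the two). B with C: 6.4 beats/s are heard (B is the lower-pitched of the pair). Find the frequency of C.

570.6 Hz

A–B: Beat frequency = 26/4 = 6.5 Hz.
B is above A, so f_B = 557.7 + 6.5 = 564.2 Hz.
C is above B, so f_C = 564.2 + 6.4 = 570.6 Hz.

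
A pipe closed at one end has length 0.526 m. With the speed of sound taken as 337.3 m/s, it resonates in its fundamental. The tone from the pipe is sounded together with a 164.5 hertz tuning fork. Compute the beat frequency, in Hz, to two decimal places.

4.19 Hz

Closed pipe (odd harmonics): f_n = n·v/(4L) = 1·337.3/(4·0.526) = 160.3137 Hz.
f_beat = |160.3137 − 164.5| = 4.19 Hz.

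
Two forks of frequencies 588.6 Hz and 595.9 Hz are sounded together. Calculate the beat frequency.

Beats arise from superposition of two nearby frequencies; the beat rate is |f₁ − f₂|.
|588.6 − 595.9| = 7.3 Hz.

7.3 Hz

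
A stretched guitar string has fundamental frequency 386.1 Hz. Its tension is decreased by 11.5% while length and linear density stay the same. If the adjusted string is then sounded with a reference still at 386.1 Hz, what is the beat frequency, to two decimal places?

22.88 Hz

For a string, f ∝ √T, so the new frequency is 386.1·√0.885 = 363.2214 Hz.
f_beat = |363.2214 − 386.1| = 22.88 Hz.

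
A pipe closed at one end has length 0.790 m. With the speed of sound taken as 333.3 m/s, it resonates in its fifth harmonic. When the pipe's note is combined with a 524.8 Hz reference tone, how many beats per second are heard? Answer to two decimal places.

2.57 Hz

Closed pipe (odd harmonics): f_n = n·v/(4L) = 5·333.3/(4·0.790) = 527.3734 Hz.
f_beat = |527.3734 − 524.8| = 2.57 Hz.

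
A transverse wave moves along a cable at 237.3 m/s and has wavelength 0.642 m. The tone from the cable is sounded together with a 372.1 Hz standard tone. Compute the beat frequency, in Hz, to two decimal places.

Source frequency f = v/λ = 237.3/0.642 = 369.6262 Hz.
f_beat = |369.6262 − 372.1| = 2.47 Hz.

2.47 Hz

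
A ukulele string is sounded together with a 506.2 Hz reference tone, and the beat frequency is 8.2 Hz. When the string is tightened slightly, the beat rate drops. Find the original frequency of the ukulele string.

|f − 506.2| = 8.2, so the ukulele string was at either 498 Hz or 514.4 Hz.
Increasing tension raises a string's frequency; the adjustment raises the ukulele string's frequency.
The beat rate fell, so the adjustment moved the ukulele string toward 506.2 Hz — it must have started below the reference.

498 Hz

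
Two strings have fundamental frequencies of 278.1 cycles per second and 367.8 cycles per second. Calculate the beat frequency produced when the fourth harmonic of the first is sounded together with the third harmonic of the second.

9.0 Hz

Fourth harmonic of the first: 4·278.1 = 1112.4 Hz.
Third harmonic of the second: 3·367.8 = 1103.4 Hz.
f_beat = |1112.4 − 1103.4| = 9.0 Hz.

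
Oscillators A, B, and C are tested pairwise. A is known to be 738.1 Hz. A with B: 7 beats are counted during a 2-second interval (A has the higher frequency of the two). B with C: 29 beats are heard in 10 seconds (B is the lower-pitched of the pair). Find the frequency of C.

A–B: Beat frequency = 7/2 = 3.5 Hz.
B is below A, so f_B = 738.1 − 3.5 = 734.6 Hz.
B–C: Beat frequency = 29/10 = 2.9 Hz.
C is above B, so f_C = 734.6 + 2.9 = 737.5 Hz.

737.5 Hz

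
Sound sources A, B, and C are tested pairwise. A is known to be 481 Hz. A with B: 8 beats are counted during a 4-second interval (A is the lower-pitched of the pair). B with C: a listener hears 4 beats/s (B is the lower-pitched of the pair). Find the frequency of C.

A–B: Beat frequency = 8/4 = 2 Hz.
B is above A, so f_B = 481 + 2 = 483 Hz.
C is above B, so f_C = 483 + 4 = 487 Hz.

487 Hz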